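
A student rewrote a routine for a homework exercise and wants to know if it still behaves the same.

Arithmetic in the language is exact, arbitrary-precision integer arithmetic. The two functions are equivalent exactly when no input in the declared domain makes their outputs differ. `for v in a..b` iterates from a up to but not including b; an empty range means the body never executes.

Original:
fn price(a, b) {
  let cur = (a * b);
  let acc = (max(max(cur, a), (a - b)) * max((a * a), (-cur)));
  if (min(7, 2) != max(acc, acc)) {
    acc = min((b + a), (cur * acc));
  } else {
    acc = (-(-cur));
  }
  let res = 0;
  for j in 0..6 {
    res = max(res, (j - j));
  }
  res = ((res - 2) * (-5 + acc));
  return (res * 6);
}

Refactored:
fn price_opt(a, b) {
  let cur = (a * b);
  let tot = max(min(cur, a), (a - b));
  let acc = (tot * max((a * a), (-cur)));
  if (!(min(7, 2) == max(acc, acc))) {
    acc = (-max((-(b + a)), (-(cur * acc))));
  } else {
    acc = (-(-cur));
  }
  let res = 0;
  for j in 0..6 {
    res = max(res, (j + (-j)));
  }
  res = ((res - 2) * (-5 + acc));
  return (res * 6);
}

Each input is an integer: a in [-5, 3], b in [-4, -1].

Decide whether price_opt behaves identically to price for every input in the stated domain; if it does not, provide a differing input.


On input a=-5, b=-4, price returns 168 while price_opt returns 6060.
verdict: not equivalent; witness: a=-5, b=-4


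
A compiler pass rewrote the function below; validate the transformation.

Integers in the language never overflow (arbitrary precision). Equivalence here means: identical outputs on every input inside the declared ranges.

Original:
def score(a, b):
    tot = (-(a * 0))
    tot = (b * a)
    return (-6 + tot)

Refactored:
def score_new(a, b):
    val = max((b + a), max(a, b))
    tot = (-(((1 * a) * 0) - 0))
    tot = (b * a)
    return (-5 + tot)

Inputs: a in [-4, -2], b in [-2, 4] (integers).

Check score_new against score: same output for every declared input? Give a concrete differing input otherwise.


At a=-4, b=-2: score gives 2, score_new gives 3.
verdict: not equivalent; witness: a=-4, b=-2


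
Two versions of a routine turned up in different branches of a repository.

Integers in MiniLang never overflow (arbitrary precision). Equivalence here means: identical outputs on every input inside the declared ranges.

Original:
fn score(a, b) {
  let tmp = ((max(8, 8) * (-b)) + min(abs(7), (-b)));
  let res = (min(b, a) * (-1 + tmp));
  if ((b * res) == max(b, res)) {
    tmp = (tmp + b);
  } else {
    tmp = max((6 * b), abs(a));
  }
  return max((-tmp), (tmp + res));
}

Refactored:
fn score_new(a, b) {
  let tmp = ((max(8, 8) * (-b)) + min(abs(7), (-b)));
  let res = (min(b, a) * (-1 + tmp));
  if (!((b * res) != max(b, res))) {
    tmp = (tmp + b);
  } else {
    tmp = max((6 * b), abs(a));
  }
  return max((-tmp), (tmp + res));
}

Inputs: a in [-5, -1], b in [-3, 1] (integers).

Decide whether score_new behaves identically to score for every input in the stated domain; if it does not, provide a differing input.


Reading the diff, among the changes: boolean connective usage differs; also comparison usage differs.
One worked example (a=-2, b=1) — score: tmp = -9; res = 20; ((b * res) == max(b, res)) -> true; tmp = -8; return 12; score_new: tmp = -9; res = 20; (!((b * res) != max(b, res))) -> true; tmp = -8; return 12; agreement on 12.
Sweeping the whole domain (25 inputs) finds no disagreement.
verdict: equivalent


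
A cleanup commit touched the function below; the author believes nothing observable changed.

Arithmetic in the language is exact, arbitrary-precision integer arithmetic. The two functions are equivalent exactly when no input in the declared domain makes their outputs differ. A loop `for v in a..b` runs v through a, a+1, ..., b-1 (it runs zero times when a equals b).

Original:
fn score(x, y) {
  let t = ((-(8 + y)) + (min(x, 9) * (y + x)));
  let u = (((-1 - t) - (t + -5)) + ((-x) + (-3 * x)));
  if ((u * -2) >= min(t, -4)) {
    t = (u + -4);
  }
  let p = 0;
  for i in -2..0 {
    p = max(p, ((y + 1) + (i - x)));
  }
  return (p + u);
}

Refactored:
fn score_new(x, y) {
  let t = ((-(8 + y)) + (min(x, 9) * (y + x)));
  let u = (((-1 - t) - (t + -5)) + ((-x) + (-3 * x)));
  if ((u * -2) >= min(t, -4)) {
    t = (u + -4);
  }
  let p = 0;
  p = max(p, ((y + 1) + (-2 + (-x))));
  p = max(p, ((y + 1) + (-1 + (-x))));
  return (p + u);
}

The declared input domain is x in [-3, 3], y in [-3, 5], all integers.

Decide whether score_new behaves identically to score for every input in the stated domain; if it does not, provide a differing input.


Behavior is preserved: although arithmetic usage differs; local variable names differ; loop structure differs; min/max/abs usage differs; constant usage differs, the outputs never diverge.
One worked example (x=2, y=-1) — score: t := -5 | u := 6 | ((u * -2) >= min(t, -4)): false | p := 0 | iter i=-2: | p := 0 | iter i=-1: | p := 0 | result 6; score_new: t := -5 | u := 6 | ((u * -2) >= min(t, -4)): false | p := 0 | p := 0 | p := 0 | result 6; agreement on 6.
Checked all 63 inputs in the declared domain: the outputs agree on every one.
verdict: equivalent


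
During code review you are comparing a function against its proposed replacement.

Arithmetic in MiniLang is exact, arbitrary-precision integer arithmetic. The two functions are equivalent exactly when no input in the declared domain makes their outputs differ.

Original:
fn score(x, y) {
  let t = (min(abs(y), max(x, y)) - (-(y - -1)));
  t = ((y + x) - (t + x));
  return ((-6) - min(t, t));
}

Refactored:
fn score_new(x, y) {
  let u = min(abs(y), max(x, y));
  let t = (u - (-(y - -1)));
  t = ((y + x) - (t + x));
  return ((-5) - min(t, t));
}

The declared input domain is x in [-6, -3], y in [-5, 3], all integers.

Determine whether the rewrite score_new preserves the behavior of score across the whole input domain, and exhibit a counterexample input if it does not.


There is a counterexample at x=-6, y=-5: -10 on one side, -9 on the other.
score: t=-9, then t=4, then returns -10
score_new: u=-5, then t=-9, then t=4, then returns -9
verdict: not equivalent; witness: x=-6, y=-5


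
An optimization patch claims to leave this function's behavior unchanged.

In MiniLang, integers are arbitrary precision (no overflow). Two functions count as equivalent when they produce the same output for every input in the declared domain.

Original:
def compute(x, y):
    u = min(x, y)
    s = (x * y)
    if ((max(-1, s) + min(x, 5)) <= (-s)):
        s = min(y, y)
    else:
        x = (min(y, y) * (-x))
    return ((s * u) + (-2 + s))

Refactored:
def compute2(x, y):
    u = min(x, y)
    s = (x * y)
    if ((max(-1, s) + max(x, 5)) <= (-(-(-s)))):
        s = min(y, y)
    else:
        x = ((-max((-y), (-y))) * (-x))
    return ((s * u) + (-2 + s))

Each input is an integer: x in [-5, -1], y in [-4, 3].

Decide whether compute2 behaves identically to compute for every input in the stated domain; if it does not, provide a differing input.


Run the pair on x=-3, y=1.
compute: u := -3 | s := -3 | ((max(-1, s) + min(x, 5)) <= (-s)): true | s := 1 | result -4
compute2: u := -3 | s := -3 | ((max(-1, s) + max(x, 5)) <= (-(-(-s)))): false | x := 3 | result 4
-4 and 4 differ, so these are not the same function on this domain.
verdict: not equivalent; witness: x=-3, y=1


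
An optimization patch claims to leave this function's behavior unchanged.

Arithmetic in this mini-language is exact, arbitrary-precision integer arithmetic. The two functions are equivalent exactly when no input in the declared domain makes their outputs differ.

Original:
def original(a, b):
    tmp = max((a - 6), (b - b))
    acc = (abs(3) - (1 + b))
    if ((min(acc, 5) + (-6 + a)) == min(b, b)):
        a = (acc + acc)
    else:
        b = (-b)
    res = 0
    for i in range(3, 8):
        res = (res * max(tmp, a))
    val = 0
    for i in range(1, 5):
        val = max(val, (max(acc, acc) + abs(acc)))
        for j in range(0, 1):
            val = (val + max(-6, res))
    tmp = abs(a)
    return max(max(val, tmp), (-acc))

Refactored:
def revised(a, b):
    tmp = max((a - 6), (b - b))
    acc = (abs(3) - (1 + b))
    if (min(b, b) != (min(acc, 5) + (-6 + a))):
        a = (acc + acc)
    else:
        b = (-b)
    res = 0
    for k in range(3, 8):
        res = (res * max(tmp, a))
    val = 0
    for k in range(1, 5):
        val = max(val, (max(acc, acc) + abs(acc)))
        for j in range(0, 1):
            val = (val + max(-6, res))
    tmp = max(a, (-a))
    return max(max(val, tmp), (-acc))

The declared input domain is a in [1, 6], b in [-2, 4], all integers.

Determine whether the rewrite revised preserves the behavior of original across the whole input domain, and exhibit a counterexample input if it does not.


Not equivalent: a=1, b=2 separates them (1 vs 0).
original: tmp := 0 | acc := 0 | ((min(acc, 5) + (-6 + a)) == min(b, b)): false | b := -2 | res := 0 | iter i=3: | res := 0 | iter i=4: | res := 0 | iter i=5: | res := 0 | iter i=6: | res := 0 | iter i=7: | res := 0 | val := 0 | iter i=1: | val := 0 | iter j=0: | val := 0 | iter i=2: | val := 0 | iter j=0: | val := 0 | iter i=3: | val := 0 | iter j=0: | val := 0 | iter i=4: | val := 0 | iter j=0: | val := 0 | tmp := 1 | result 1
revised: tmp := 0 | acc := 0 | (min(b, b) != (min(acc, 5) + (-6 + a))): true | a := 0 | res := 0 | iter k=3: | res := 0 | iter k=4: | res := 0 | iter k=5: | res := 0 | iter k=6: | res := 0 | iter k=7: | res := 0 | val := 0 | iter k=1: | val := 0 | iter j=0: | val := 0 | iter k=2: | val := 0 | iter j=0: | val := 0 | iter k=3: | val := 0 | iter j=0: | val := 0 | iter k=4: | val := 0 | iter j=0: | val := 0 | tmp := 0 | result 0
verdict: not equivalent; witness: a=1, b=2


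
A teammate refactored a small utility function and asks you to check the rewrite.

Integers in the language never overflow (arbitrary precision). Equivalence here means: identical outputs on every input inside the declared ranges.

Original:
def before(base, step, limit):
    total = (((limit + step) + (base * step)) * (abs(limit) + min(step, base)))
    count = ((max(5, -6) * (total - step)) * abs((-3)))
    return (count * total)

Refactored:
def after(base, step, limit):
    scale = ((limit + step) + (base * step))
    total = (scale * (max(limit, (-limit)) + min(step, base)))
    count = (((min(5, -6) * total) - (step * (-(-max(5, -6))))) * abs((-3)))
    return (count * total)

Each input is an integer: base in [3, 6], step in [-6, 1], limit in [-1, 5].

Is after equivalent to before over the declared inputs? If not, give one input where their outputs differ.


Evaluate both at base=3, step=-6, limit=-1.
before: total=125, then count=1965, then returns 245625
after: scale=-25, then total=125, then count=-2160, then returns -270000
245625 against -270000: the behavior changed.
verdict: not equivalent; witness: base=3, step=-6, limit=-1


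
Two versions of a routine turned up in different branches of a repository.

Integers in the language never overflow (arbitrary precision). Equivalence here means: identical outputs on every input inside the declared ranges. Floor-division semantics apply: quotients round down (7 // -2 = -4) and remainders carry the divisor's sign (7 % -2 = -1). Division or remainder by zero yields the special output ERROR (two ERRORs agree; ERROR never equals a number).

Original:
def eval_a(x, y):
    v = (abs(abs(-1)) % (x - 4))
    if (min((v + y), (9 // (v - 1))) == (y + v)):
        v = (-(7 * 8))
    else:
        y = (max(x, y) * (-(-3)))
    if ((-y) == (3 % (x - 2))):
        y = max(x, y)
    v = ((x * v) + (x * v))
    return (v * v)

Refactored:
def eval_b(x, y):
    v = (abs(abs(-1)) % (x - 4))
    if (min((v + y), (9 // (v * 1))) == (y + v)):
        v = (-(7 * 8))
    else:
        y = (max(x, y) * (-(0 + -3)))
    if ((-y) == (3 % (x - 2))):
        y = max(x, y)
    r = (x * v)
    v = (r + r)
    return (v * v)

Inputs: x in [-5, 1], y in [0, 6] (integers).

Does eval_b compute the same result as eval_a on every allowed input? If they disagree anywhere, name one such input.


x=-1, y=2 yields 12544 from eval_a but 64 from eval_b.
verdict: not equivalent; witness: x=-1, y=2


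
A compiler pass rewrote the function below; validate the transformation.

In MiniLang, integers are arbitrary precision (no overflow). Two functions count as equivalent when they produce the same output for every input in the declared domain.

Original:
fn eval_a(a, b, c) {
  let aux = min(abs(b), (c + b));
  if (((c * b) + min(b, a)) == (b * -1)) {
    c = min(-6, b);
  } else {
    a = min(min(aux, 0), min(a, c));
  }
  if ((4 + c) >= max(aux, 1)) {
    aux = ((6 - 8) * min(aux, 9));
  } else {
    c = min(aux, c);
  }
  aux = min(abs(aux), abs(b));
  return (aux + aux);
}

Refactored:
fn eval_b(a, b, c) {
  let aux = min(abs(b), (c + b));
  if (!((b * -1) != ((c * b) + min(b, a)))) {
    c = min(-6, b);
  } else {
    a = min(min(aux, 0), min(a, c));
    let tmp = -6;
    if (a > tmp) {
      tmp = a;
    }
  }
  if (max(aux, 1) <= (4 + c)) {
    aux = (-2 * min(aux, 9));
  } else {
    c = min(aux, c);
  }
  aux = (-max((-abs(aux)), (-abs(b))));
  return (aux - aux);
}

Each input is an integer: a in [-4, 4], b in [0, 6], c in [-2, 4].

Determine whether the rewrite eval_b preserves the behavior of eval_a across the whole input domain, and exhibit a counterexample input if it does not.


Run the pair on a=-4, b=1, c=-2.
eval_a: aux=-1, then (((c * b) + min(b, a)) == (b * -1)) is false, then a=-4, then ((4 + c) >= max(aux, 1)) is true, then aux=2, then aux=1, then returns 2
eval_b: aux=-1, then (!((b * -1) != ((c * b) + min(b, a)))) is false, then a=-4, then tmp=-6, then (a > tmp) is true, then tmp=-4, then (max(aux, 1) <= (4 + c)) is true, then aux=2, then aux=1, then returns 0
2 against 0: the behavior changed.
verdict: not equivalent; witness: a=-4, b=1, c=-2


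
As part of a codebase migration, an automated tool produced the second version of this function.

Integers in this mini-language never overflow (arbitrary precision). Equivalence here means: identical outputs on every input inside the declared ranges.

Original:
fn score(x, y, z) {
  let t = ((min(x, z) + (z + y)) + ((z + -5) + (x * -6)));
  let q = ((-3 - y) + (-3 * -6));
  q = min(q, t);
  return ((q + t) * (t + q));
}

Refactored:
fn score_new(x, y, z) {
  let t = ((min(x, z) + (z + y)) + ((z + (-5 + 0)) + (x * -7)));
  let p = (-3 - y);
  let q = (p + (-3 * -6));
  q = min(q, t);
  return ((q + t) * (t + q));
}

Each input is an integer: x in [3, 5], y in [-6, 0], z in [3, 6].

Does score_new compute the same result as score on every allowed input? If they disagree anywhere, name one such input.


The rewrite breaks on x=3, y=-6, z=3, where the results are 1600 and 2116.
score: t = -20; q = 21; q = -20; return 1600
score_new: t = -23; p = 3; q = 21; q = -23; return 2116
verdict: not equivalent; witness: x=3, y=-6, z=3


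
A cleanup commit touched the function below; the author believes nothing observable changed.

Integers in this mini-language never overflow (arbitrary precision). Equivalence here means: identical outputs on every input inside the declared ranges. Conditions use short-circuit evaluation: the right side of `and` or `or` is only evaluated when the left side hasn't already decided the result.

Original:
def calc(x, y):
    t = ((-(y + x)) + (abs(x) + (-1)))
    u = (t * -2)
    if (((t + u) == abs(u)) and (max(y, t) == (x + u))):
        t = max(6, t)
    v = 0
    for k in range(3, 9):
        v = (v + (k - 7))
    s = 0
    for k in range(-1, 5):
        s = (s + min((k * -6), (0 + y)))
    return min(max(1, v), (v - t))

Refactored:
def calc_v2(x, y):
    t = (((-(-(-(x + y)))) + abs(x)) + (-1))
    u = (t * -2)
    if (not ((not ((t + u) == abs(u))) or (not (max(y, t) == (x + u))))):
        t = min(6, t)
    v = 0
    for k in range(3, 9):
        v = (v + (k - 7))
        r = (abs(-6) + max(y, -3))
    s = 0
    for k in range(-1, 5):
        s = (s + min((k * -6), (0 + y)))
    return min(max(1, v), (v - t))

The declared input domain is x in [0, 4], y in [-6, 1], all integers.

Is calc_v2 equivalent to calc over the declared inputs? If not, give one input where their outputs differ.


At x=0, y=-1: calc gives -15, calc_v2 gives -9.
verdict: not equivalent; witness: x=0, y=-1


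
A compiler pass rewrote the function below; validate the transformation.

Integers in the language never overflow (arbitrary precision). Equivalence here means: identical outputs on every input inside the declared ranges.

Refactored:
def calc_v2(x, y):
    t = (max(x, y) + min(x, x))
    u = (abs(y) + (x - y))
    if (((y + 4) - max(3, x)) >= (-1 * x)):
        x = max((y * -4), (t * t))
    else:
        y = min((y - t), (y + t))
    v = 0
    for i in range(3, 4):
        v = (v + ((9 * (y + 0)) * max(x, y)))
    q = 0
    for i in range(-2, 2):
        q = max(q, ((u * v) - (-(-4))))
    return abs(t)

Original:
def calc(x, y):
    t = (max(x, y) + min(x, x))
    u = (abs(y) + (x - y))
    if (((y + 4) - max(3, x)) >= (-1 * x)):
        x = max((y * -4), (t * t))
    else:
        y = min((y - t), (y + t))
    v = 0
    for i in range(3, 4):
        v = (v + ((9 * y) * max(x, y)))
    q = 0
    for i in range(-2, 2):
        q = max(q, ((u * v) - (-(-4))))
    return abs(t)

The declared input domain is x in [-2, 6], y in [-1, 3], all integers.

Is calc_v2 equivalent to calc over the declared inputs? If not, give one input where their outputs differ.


This is a faithful refactor — constant usage differs, and arithmetic usage differs, but the computed results match everywhere.
Tracing x=1, y=-1: calc: t=2, then u=3, then (((y + 4) - max(3, x)) >= (-1 * x)) is true, then x=4, then v=0, then (i=3), then v=-36, then q=0, then (i=-2), then q=0, then (i=-1), then q=0, then (i=0), then q=0, then (i=1), then q=0, then returns 2 | calc_v2: t=2, then u=3, then (((y + 4) - max(3, x)) >= (-1 * x)) is true, then x=4, then v=0, then (i=3), then v=-36, then q=0, then (i=-2), then q=0, then (i=-1), then q=0, then (i=0), then q=0, then (i=1), then q=0, then returns 2 — matching result 2.
Sweeping the whole domain (45 inputs) finds no disagreement.
verdict: equivalent


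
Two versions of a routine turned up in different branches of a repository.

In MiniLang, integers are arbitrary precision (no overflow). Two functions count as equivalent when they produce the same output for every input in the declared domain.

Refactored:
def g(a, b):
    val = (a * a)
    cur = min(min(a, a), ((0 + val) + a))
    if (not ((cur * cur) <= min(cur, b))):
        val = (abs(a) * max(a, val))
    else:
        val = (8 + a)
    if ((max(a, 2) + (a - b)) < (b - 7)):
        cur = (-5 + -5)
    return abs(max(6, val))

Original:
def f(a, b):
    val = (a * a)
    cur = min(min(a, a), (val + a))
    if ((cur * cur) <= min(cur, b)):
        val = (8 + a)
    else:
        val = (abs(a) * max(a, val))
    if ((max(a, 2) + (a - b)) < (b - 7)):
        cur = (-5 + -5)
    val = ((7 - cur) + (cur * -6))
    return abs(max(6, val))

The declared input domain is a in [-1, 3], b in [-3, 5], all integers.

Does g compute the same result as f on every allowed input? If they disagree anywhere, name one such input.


On input a=-1, b=-3, f returns 14 while g returns 6.
verdict: not equivalent; witness: a=-1, b=-3


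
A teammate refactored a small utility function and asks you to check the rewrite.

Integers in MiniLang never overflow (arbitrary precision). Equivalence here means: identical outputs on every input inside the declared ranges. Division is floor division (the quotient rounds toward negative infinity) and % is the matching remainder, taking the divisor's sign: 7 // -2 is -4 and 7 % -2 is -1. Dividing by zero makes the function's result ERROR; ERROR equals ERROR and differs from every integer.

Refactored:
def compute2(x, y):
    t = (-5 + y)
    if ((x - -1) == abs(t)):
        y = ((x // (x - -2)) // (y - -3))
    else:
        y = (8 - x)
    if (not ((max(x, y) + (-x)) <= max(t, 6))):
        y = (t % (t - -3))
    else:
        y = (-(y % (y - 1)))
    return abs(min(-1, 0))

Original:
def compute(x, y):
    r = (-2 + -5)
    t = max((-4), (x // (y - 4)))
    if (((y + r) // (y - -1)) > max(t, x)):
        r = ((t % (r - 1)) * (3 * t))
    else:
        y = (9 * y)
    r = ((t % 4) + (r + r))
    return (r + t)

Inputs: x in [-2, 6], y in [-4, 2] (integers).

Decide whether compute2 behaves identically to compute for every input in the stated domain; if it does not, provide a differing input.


The rewrite breaks on x=-2, y=-4, where the results are 0 and 1.
compute: r becomes -7; next t becomes 0; next (((y + r) // (y - -1)) > max(t, x)) evaluates to true; next r becomes 0; next r becomes 0; next final value 0
compute2: t becomes -9; next ((x - -1) == abs(t)) evaluates to false; next y becomes 10; next (not ((max(x, y) + (-x)) <= max(t, 6))) evaluates to true; next y becomes -3; next final value 1
verdict: not equivalent; witness: x=-2, y=-4


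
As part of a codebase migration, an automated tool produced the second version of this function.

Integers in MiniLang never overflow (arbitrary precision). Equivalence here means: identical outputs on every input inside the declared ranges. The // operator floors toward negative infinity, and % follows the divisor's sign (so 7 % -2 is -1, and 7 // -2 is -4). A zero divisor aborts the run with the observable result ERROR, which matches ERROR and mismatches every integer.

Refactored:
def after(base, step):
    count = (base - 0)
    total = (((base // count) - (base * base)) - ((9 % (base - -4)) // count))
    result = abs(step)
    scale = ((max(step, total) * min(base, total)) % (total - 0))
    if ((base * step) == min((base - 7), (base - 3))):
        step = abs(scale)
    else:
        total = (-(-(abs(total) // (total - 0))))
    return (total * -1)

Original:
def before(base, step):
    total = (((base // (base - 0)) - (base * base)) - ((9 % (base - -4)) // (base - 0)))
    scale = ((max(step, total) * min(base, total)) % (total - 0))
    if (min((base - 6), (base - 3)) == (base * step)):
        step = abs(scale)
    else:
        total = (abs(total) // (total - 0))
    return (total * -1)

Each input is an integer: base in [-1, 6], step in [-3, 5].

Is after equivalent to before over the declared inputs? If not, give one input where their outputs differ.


At base=2, step=-2: before gives 4, after gives 1.
verdict: not equivalent; witness: base=2, step=-2


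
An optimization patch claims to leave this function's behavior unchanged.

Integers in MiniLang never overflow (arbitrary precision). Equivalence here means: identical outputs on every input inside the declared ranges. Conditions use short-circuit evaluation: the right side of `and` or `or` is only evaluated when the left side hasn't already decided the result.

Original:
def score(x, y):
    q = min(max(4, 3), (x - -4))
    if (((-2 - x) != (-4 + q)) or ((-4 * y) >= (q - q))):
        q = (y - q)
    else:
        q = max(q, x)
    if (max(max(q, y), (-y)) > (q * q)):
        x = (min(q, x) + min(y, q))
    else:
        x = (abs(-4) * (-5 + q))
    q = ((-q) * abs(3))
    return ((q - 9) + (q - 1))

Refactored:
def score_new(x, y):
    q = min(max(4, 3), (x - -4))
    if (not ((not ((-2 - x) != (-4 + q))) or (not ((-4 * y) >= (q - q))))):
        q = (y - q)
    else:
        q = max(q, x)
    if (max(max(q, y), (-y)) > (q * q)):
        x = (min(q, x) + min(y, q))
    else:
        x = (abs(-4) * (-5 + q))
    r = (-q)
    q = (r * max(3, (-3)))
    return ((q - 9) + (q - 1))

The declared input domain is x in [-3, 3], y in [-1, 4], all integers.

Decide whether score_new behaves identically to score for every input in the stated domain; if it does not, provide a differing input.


These are not equivalent — on x=-3, y=1 the outputs split (-10 vs -16).
score: q := 1 | (((-2 - x) != (-4 + q)) or ((-4 * y) >= (q - q))): true | q := 0 | (max(max(q, y), (-y)) > (q * q)): true | x := -3 | q := 0 | result -10
score_new: q := 1 | (not ((not ((-2 - x) != (-4 + q))) or (not ((-4 * y) >= (q - q))))): false | q := 1 | (max(max(q, y), (-y)) > (q * q)): false | x := -16 | r := -1 | q := -3 | result -16
verdict: not equivalent; witness: x=-3, y=1


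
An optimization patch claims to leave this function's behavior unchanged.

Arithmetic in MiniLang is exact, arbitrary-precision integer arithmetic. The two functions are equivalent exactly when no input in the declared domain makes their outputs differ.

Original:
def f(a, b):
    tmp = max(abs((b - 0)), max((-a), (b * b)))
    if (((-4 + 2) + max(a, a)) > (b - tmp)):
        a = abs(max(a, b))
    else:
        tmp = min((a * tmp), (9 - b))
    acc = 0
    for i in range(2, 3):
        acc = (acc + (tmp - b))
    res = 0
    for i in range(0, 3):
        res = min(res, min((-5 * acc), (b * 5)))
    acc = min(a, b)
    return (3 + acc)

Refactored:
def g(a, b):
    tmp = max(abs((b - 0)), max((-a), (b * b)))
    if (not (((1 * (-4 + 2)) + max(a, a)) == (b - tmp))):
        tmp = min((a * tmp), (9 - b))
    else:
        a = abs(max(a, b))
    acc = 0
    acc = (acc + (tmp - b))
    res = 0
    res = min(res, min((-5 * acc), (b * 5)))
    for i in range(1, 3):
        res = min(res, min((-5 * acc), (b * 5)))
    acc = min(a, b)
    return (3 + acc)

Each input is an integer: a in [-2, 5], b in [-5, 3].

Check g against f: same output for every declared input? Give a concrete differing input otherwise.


The rewrite breaks on a=-2, b=3, where the results are 6 and 1.
f: tmp becomes 9; next (((-4 + 2) + max(a, a)) > (b - tmp)) evaluates to true; next a becomes 3; next acc becomes 0; next at i=2:; next acc becomes 6; next res becomes 0; next at i=0:; next res becomes -30; next at i=1:; next res becomes -30; next at i=2:; next res becomes -30; next acc becomes 3; next final value 6
g: tmp becomes 9; next (not (((1 * (-4 + 2)) + max(a, a)) == (b - tmp))) evaluates to true; next tmp becomes -18; next acc becomes 0; next acc becomes -21; next res becomes 0; next res becomes 0; next at i=1:; next res becomes 0; next at i=2:; next res becomes 0; next acc becomes -2; next final value 1
verdict: not equivalent; witness: a=-2, b=3


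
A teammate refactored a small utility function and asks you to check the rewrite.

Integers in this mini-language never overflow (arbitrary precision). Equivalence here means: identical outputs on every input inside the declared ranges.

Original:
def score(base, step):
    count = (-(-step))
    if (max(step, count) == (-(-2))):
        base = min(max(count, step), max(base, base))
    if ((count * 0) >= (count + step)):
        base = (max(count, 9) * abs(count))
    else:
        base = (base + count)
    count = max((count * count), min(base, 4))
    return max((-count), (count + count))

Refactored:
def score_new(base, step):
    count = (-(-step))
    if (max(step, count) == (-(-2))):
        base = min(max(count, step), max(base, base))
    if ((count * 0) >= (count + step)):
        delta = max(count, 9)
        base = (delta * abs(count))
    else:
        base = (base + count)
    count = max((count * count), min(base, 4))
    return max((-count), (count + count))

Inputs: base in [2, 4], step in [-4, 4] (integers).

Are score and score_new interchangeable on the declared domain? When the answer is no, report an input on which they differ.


Behavior is preserved: although statement counts differ; also local variable names differ, the outputs never diverge.
Tracing base=3, step=0: score: count becomes 0; next (max(step, count) == (-(-2))) evaluates to false; next ((count * 0) >= (count + step)) evaluates to true; next base becomes 0; next count becomes 0; next final value 0 | score_new: count becomes 0; next (max(step, count) == (-(-2))) evaluates to false; next ((count * 0) >= (count + step)) evaluates to true; next delta becomes 9; next base becomes 0; next count becomes 0; next final value 0 — matching result 0.
Sweeping the whole domain (27 inputs) finds no disagreement.
verdict: equivalent


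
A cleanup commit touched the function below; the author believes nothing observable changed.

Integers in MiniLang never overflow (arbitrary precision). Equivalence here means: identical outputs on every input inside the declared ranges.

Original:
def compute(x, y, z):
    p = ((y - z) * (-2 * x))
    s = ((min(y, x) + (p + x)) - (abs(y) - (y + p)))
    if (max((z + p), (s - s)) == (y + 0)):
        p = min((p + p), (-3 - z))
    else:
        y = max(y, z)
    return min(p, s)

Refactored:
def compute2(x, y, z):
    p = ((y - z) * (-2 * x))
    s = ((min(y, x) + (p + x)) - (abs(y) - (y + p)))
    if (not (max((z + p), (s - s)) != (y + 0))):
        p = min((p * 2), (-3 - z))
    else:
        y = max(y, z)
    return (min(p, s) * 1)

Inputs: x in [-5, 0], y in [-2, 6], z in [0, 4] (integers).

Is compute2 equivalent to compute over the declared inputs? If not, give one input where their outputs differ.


This is a faithful refactor — constant usage differs, plus comparison usage differs, plus boolean connective usage differs, plus arithmetic usage differs, but the computed results match everywhere.
Spot check at x=-3, y=3, z=0 — compute: p becomes 18; next s becomes 30; next (max((z + p), (s - s)) == (y + 0)) evaluates to false; next y becomes 3; next final value 18. compute2: p becomes 18; next s becomes 30; next (not (max((z + p), (s - s)) != (y + 0))) evaluates to false; next y becomes 3; next final value 18. Both give 18.
An exhaustive pass over the 270 declared inputs shows identical outputs.
verdict: equivalent


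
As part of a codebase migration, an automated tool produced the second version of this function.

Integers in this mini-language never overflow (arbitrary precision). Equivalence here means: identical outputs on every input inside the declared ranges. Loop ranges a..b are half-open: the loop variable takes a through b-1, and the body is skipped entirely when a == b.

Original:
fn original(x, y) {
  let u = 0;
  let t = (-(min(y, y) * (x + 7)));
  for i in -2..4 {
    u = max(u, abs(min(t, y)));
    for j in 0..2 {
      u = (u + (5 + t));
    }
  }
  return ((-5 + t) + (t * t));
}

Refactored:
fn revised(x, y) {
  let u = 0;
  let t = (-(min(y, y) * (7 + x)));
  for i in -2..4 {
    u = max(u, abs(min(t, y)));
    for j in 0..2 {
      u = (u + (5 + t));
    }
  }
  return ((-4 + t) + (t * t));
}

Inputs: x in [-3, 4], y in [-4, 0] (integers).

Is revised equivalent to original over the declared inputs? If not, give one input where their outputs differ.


Try x=-3, y=-4.
original: u becomes 0; next t becomes 16; next at i=-2:; next u becomes 4; next at j=0:; next u becomes 25; next at j=1:; next u becomes 46; next at i=-1:; next u becomes 46; next at j=0:; next u becomes 67; next at j=1:; next u becomes 88; next at i=0:; next u becomes 88; next at j=0:; next u becomes 109; next at j=1:; next u becomes 130; next at i=1:; next u becomes 130; next at j=0:; next u becomes 151; next at j=1:; next u becomes 172; next at i=2:; next u becomes 172; next at j=0:; next u becomes 193; next at j=1:; next u becomes 214; next at i=3:; next u becomes 214; next at j=0:; next u becomes 235; next at j=1:; next u becomes 256; next final value 267
revised: u becomes 0; next t becomes 16; next at i=-2:; next u becomes 4; next at j=0:; next u becomes 25; next at j=1:; next u becomes 46; next at i=-1:; next u becomes 46; next at j=0:; next u becomes 67; next at j=1:; next u becomes 88; next at i=0:; next u becomes 88; next at j=0:; next u becomes 109; next at j=1:; next u becomes 130; next at i=1:; next u becomes 130; next at j=0:; next u becomes 151; next at j=1:; next u becomes 172; next at i=2:; next u becomes 172; next at j=0:; next u becomes 193; next at j=1:; next u becomes 214; next at i=3:; next u becomes 214; next at j=0:; next u becomes 235; next at j=1:; next u becomes 256; next final value 268
267 against 268: the behavior changed.
verdict: not equivalent; witness: x=-3, y=-4


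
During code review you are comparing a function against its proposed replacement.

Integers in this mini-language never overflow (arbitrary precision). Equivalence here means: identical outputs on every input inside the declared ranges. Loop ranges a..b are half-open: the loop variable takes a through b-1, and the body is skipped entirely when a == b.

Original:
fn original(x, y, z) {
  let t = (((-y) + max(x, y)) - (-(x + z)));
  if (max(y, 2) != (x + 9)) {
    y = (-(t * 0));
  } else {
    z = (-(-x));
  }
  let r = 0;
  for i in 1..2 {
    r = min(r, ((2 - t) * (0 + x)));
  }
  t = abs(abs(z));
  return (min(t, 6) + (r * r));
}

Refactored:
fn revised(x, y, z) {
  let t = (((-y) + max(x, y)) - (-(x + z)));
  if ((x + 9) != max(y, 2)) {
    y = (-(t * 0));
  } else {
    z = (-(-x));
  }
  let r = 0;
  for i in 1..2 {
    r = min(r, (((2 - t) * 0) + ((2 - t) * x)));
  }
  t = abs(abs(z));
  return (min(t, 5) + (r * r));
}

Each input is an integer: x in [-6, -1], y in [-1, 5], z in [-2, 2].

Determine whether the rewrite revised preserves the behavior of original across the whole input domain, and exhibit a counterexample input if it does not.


Consider the input x=-6, y=3, z=-2.
original: t := -8 | (max(y, 2) != (x + 9)): false | z := -6 | r := 0 | iter i=1: | r := -60 | t := 6 | result 3606
revised: t := -8 | ((x + 9) != max(y, 2)): false | z := -6 | r := 0 | iter i=1: | r := -60 | t := 6 | result 3605
3606 against 3605: the behavior changed.
verdict: not equivalent; witness: x=-6, y=3, z=-2


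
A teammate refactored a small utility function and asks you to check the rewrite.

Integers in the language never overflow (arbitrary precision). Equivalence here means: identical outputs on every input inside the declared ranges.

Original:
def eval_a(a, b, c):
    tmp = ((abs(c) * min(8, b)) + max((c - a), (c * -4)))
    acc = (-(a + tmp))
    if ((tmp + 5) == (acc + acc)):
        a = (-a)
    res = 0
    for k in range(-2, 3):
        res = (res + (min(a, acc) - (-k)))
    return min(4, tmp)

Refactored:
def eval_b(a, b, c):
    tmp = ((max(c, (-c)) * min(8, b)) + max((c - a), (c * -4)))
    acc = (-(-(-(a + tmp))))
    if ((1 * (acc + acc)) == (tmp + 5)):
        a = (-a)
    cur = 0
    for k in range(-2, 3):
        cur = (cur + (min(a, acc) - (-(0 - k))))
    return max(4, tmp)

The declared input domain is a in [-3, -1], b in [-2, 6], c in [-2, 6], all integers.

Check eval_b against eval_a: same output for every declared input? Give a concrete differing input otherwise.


The rewrite breaks on a=-3, b=-2, c=-1, where the results are 2 and 4.
eval_a: tmp = 2; acc = 1; ((tmp + 5) == (acc + acc)) -> false; res = 0; [k=-2]; res = -5; [k=-1]; res = -9; [k=0]; res = -12; [k=1]; res = -14; [k=2]; res = -15; return 2
eval_b: tmp = 2; acc = 1; ((1 * (acc + acc)) == (tmp + 5)) -> false; cur = 0; [k=-2]; cur = -1; [k=-1]; cur = -3; [k=0]; cur = -6; [k=1]; cur = -10; [k=2]; cur = -15; return 4
verdict: not equivalent; witness: a=-3, b=-2, c=-1


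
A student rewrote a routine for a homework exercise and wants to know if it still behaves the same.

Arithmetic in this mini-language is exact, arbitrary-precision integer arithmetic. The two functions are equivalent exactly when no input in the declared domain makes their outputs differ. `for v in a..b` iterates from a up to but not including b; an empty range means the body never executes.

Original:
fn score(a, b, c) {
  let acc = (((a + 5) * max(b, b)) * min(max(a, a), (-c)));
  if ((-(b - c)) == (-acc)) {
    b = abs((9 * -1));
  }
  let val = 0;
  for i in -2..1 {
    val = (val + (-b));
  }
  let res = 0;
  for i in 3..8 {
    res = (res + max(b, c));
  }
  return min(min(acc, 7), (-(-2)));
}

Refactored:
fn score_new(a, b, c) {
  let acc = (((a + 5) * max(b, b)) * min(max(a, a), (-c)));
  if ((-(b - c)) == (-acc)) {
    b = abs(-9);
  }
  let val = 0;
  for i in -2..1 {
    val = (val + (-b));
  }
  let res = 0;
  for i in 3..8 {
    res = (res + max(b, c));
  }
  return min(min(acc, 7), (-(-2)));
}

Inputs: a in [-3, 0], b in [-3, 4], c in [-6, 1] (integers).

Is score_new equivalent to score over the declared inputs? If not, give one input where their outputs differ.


Differences: arithmetic usage differs, and constant usage differs — yet all 256 inputs agree.
verdict: equivalent


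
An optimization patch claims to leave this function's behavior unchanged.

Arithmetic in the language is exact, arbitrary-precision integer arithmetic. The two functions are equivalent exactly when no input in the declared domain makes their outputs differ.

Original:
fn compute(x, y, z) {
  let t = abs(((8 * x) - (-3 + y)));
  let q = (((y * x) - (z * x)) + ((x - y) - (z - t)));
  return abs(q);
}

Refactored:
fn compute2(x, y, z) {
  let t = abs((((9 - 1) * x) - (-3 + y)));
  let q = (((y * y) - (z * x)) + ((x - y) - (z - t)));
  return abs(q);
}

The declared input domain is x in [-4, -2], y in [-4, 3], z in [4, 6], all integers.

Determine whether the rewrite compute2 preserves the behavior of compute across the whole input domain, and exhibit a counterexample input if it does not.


x=-4, y=-3, z=4 yields 49 from compute but 46 from compute2.
verdict: not equivalent; witness: x=-4, y=-3, z=4


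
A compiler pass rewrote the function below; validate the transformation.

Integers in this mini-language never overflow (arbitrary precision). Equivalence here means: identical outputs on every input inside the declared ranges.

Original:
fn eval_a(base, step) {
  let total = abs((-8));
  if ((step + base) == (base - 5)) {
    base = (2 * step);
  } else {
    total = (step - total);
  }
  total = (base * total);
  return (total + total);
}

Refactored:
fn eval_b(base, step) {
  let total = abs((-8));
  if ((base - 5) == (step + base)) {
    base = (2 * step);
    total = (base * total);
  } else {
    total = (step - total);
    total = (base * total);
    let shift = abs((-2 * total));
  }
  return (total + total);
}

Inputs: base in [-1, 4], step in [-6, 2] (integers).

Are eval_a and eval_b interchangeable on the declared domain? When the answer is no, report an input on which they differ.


Among the additions is an assignment to `shift` whose value nothing reads, and its value is discarded; all 54 inputs agree.
verdict: equivalent


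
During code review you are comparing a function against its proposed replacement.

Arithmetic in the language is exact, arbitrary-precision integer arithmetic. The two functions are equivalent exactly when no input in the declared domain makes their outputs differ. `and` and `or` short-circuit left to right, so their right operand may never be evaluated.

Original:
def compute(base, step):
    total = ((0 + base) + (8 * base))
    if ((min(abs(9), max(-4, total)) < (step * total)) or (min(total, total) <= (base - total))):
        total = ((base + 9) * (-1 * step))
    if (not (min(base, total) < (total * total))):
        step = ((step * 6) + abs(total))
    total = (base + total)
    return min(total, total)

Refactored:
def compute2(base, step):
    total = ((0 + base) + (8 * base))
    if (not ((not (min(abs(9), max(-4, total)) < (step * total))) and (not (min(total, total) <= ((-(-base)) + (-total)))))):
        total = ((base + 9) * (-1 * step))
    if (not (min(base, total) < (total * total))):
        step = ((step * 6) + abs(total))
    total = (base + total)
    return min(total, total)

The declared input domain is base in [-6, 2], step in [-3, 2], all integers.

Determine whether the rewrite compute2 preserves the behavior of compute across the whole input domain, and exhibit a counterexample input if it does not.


Reading the diff, among the changes: arithmetic usage differs, plus boolean connective usage differs.
One worked example (base=-2, step=1) — compute: total=-18, then ((min(abs(9), max(-4, total)) < (step * total)) or (min(total, total) <= (base - total))) is true, then total=-7, then (not (min(base, total) < (total * total))) is false, then total=-9, then returns -9; compute2: total=-18, then (not ((not (min(abs(9), max(-4, total)) < (step * total))) and (not (min(total, total) <= ((-(-base)) + (-total)))))) is true, then total=-7, then (not (min(base, total) < (total * total))) is false, then total=-9, then returns -9; agreement on -9.
An exhaustive pass over the 54 declared inputs shows identical outputs.
verdict: equivalent


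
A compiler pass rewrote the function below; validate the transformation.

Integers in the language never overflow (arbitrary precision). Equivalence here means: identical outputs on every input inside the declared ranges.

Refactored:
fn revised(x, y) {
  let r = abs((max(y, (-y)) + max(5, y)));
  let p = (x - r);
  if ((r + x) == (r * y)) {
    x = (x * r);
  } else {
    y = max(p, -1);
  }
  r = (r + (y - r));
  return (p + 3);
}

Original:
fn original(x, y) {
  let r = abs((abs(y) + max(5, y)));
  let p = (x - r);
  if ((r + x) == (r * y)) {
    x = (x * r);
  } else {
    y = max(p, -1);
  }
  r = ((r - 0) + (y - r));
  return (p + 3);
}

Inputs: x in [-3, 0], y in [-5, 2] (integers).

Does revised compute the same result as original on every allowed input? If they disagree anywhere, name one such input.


Behavior is preserved: although constant usage differs, and min/max/abs usage differs, and arithmetic usage differs, the outputs never diverge.
Tracing x=-1, y=0: original: r := 5 | p := -6 | ((r + x) == (r * y)): false | y := -1 | r := -1 | result -3 | revised: r := 5 | p := -6 | ((r + x) == (r * y)): false | y := -1 | r := -1 | result -3 — matching result -3.
Across all 32 domain points the two functions coincide.
verdict: equivalent
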